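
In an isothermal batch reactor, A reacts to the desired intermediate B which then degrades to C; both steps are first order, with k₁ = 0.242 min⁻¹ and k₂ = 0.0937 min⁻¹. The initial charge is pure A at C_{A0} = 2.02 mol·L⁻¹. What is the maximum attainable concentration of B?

1.11 mol·L⁻¹

For a first-order series the maximum intermediate yield is C_{B,max}/C_{A0} = (k₁/k₂)^[k₂/(k₂−k₁)].
= (0.242/0.0937)^(0.0937/(0.0937−0.242)) = (2.583)^(-0.6318) = 0.5491.
C_{B,max} = 0.5491×2.02 = 1.11 mol·L⁻¹.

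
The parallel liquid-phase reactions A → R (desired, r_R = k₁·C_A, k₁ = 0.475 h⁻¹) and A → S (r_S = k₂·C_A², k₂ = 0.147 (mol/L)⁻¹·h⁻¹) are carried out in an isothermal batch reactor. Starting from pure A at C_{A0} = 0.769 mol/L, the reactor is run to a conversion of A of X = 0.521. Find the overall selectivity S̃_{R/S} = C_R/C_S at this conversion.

C_A = C_{A0}(1−X) = 0.3684 mol/L.
Along a PFR/batch, dC_R/dC_A = −r_R/(r_R+r_S) = −k₁/(k₁+k₂·C_A).
Integrating from C_{A0} to C_A: C_R = (0.475/0.147)·ln[(0.475+0.147·0.769)/(0.475+0.147·0.368)] = 3.231·ln(0.5880/0.5291) = 0.3410 mol/L.
C_S = (C_{A0}−C_A)−C_R = 0.05964 mol/L; S̃_{R/S} = 0.3410/0.05964 = 5.72.

5.72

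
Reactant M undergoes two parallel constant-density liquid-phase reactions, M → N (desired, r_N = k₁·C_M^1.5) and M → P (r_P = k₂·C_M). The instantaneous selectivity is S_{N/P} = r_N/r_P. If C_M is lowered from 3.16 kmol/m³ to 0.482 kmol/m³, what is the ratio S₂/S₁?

0.391

S_{N/P} = (k₁/k₂)·C_M^0.5, so S₂/S₁ = (C_{M,2}/C_{M,1})^0.5.
= (0.482/3.16)^0.5 = (0.1525)^0.5 = 0.391.
Selectivity toward N falls as C_M falls — high-concentration operation is favoured.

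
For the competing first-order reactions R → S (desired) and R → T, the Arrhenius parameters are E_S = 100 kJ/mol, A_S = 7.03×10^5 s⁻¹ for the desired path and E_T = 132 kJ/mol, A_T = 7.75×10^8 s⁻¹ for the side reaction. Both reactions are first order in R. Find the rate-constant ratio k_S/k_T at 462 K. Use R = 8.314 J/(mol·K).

With equal orders, S_{S/T} = k_S/k_T = (A_S/A_T)·exp[(E_T−E_S)/(RT)].
(E_T−E_S)/(RT) = (132−100)×10³/(8.314×462) = 32000/3841 = 8.331.
k_S/k_T = (7.03×10^5/7.75×10^8)·exp(8.331) = 9.071×10^-4 × 4151 = 3.77.

3.77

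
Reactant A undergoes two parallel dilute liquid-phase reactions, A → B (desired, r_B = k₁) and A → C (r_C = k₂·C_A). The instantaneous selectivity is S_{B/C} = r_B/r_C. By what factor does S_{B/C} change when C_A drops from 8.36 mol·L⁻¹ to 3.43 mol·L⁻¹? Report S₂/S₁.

S_{B/C} = (k₁/k₂)·C_A⁻¹, so S₂/S₁ = (C_{A,2}/C_{A,1})⁻¹.
= 8.36/3.43 = 2.44.

2.44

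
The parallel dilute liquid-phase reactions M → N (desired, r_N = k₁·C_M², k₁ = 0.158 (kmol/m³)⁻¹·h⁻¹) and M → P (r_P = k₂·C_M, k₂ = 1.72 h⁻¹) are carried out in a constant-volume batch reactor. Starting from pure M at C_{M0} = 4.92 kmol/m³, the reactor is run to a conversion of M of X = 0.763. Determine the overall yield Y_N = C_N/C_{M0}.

C_M = C_{M0}(1−X) = 1.166 kmol/m³.
Along a PFR/batch, dC_P/dC_M = −r_P/(r_N+r_P) = −k₂/(k₂+k₁·C_M).
Integrating from C_{M0} to C_M: C_P = (1.72/0.158)·ln[(1.72+0.158·4.92)/(1.72+0.158·1.17)] = 10.89·ln(2.497/1.904) = 2.952 kmol/m³.
Then C_N = (C_{M0}−C_M) − C_P = 3.754 − 2.952 = 0.8022 kmol/m³.
Y_N = C_N/C_{M0} = 0.8022/4.92 = 0.163.

0.163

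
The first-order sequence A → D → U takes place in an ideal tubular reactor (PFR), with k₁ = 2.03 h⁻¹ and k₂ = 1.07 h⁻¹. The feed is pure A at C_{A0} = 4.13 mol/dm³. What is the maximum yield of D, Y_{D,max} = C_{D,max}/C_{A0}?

0.490

Evaluating C_D at τ_opt = ln(k₂/k₁)/(k₂−k₁) gives C_{D,max}/C_{A0} = (k₁/k₂)^[k₂/(k₂−k₁)].
= (2.03/1.07)^(1.07/(1.07−2.03)) = (1.897)^(-1.115) = 0.4898.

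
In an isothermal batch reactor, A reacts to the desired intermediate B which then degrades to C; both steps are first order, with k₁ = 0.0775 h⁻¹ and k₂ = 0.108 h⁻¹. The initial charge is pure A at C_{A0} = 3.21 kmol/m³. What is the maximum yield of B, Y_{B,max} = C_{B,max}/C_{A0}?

Evaluating C_B at t_opt = ln(k₂/k₁)/(k₂−k₁) gives C_{B,max}/C_{A0} = (k₁/k₂)^[k₂/(k₂−k₁)].
= (0.0775/0.108)^(0.108/(0.108−0.0775)) = (0.7176)^(3.541) = 0.3088.

0.309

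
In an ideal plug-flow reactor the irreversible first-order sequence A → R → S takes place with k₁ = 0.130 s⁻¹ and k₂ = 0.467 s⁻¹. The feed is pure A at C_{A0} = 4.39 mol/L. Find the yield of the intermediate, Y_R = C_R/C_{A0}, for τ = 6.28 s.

0.150

For first-order series with pure A initially, C_R(τ) = k₁C_{A0}/(k₂−k₁)·(e^(−k₁τ) − e^(−k₂τ)).
e^(−k₁τ) = e^(−0.130×6.28) = e^(−0.8164) = 0.4420; e^(−k₂τ) = e^(−2.933) = 0.05325.
C_R = 0.130×4.39/(0.467−0.130) × (0.4420−0.05325) = 1.693×0.3888 = 0.6584 mol/L.
Y_R = C_R/C_{A0} = 0.6584/4.39 = 0.150.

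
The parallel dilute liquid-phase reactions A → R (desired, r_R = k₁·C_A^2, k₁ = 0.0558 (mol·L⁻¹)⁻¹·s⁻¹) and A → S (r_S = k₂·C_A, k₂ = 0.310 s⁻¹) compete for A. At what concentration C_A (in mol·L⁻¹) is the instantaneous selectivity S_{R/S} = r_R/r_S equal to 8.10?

S_{R/S} = (k₁/k₂)·C_A ⇒ C_A = S·k₂/k₁.
= 8.10×0.310/0.0558 = 45.0 mol·L⁻¹.

45.0 mol·L⁻¹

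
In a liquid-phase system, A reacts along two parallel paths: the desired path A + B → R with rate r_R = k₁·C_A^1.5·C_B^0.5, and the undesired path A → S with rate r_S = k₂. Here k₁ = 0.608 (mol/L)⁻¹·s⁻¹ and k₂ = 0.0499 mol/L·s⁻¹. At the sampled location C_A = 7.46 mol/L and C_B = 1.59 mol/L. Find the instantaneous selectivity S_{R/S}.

S_{R/S} = r_R/r_S = (k₁·C_A^1.5·C_B^0.5)/(k₂) = (k₁/k₂)·C_A^1.5·C_B^0.5.
= (0.608×7.460^1.5×1.590^0.5) / (0.0499) = 15.62/0.04990 = 313.

313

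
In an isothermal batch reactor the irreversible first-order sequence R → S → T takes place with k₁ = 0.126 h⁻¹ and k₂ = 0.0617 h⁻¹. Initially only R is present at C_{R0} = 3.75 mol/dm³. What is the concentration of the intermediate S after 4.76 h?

The intermediate concentration in a first-order A→B→C sequence is C_S = k₁C_{R0}(e^(−k₁t) − e^(−k₂t))/(k₂−k₁).
e^(−k₁t) = e^(−0.126×4.76) = e^(−0.5998) = 0.5489; e^(−k₂t) = e^(−0.2937) = 0.7455.
C_S = 0.126×3.75/(0.0617−0.126) × (0.5489−0.7455) = (-7.348)×(-0.1966) = 1.444 mol/dm³.

1.44 mol/dm³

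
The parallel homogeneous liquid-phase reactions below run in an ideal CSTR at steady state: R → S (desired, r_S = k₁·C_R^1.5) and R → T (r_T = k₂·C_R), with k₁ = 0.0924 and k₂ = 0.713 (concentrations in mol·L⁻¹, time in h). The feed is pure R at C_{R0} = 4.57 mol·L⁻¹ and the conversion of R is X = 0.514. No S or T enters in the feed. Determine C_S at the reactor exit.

0.380 mol·L⁻¹

Exit C_R = C_{R0}(1−X) = 4.57×0.486 = 2.221 mol·L⁻¹.
Rates in a CSTR are evaluated at the outlet concentration: r_S = 0.0924×2.221^1.5 = 0.3058, r_T = 0.713×2.221 = 1.584.
Fraction of consumed R going to S: r_S/(r_S+r_T) = 0.1619.
C_S = 0.1619·C_{R0}·X = 0.1619×4.57×0.514 = 0.380 mol·L⁻¹.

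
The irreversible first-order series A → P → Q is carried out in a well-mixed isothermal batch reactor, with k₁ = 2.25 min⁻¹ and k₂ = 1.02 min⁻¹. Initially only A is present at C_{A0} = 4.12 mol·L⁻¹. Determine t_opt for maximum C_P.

The intermediate peaks when r₁ = r₂, i.e. k₁e^(−k₁t) = k₂e^(−k₂t), giving t_opt = ln(k₂/k₁)/(k₂−k₁).
= ln(1.02/2.25)/(1.02−2.25) = ln(0.4533)/-1.230 = -0.7911/-1.230 = 0.643 min.

0.643 min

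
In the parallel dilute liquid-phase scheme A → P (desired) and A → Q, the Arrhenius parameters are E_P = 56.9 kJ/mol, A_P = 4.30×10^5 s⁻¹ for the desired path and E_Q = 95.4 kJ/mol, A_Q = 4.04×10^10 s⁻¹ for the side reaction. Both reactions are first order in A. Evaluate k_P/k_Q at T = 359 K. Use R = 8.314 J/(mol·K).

4.26

With equal orders, S_{P/Q} = k_P/k_Q = (A_P/A_Q)·exp[(E_Q−E_P)/(RT)].
(E_Q−E_P)/(RT) = (95.4−56.9)×10³/(8.314×359) = 38500/2985 = 12.90.
k_P/k_Q = (4.30×10^5/4.04×10^10)·exp(12.90) = 1.064×10^-5 × 3.999×10^5 = 4.26.
Since E_P < E_Q, lowering the temperature improves selectivity toward P.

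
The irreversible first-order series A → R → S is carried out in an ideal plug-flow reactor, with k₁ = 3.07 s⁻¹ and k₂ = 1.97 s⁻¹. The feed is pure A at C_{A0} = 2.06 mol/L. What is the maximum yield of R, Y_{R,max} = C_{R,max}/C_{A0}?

0.452

Evaluating C_R at τ_opt = ln(k₂/k₁)/(k₂−k₁) gives C_{R,max}/C_{A0} = (k₁/k₂)^[k₂/(k₂−k₁)].
= (3.07/1.97)^(1.97/(1.97−3.07)) = (1.558)^(-1.791) = 0.4518.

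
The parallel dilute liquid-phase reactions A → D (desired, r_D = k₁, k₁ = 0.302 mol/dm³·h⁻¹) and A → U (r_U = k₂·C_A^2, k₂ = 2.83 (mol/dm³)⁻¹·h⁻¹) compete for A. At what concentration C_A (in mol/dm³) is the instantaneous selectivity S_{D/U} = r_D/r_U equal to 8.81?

0.110 mol/dm³

S_{D/U} = (k₁/k₂)·C_A^-2 ⇒ C_A = (S·k₂/k₁)^(-0.5).
= (8.81×2.83/0.302)^(-0.5) = (82.56)^(-0.5) = 0.110 mol/dm³.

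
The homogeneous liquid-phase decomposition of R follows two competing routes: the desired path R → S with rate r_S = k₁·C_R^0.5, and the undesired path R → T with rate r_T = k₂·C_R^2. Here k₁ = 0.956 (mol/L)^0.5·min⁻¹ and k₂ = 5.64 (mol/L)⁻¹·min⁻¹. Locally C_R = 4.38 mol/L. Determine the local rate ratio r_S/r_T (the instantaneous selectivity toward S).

0.0185

S_{S/T} = r_S/r_T = (k₁·C_R^0.5)/(k₂·C_R^2) = (k₁/k₂)·C_R^-1.5.
= (0.956×4.380^0.5) / (5.64×4.380^2) = 2.001/108.2 = 0.0185.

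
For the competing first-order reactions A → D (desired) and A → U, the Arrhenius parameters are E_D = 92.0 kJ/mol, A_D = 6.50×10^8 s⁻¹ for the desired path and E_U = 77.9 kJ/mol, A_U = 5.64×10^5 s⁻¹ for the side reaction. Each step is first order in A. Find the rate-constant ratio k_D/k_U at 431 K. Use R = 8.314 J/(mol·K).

Since both paths have the same order in A, the concentration cancels and S_{D/U} = k_D/k_U = (A_D/A_U)·exp[(E_U−E_D)/(RT)].
(E_U−E_D)/(RT) = (77.9−92.0)×10³/(8.314×431) = -14100/3583 = -3.935.
k_D/k_U = (6.50×10^8/5.64×10^5)·exp(-3.935) = 1152 × 0.01955 = 22.5.
Since E_D > E_U, raising the temperature improves selectivity toward D.

22.5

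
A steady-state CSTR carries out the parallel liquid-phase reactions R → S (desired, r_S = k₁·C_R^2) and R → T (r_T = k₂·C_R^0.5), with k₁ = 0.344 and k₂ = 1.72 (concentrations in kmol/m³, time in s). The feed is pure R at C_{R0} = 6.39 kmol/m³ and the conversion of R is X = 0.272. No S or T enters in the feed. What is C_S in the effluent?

1.16 kmol/m³

Exit C_R = C_{R0}(1−X) = 6.39×0.728 = 4.652 kmol/m³.
In a CSTR the entire volume is at exit conditions, so r_S = 0.344×4.652^2 = 7.444 and r_T = 1.72×4.652^0.5 = 3.710.
Fraction of consumed R going to S: r_S/(r_S+r_T) = 0.6674.
C_S = 0.6674·C_{R0}·X = 0.6674×6.39×0.272 = 1.16 kmol/m³.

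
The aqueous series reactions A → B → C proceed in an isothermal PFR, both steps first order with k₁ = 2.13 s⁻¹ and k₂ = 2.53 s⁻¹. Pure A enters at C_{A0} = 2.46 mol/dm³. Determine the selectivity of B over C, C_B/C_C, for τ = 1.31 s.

For first-order series with pure A initially, C_B(τ) = k₁C_{A0}/(k₂−k₁)·(e^(−k₁τ) − e^(−k₂τ)).
e^(−k₁τ) = e^(−2.13×1.31) = e^(−2.790) = 0.06140; e^(−k₂τ) = e^(−3.314) = 0.03636.
C_B = 2.13×2.46/(2.53−2.13) × (0.06140−0.03636) = 13.10×0.02504 = 0.3281 mol/dm³.
C_A = C_{A0}e^(−k₁τ) = 0.1511 mol/dm³, so C_C = C_{A0}−C_A−C_B = 1.981 mol/dm³; C_B/C_C = 0.166.

0.166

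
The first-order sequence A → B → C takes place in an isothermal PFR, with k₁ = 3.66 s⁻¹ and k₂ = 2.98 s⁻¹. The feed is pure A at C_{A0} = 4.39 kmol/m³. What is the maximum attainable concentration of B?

At the optimum, C_{B,max}/C_{A0} = (k₁/k₂)^[k₂/(k₂−k₁)].
= (3.66/2.98)^(2.98/(2.98−3.66)) = (1.228)^(-4.382) = 0.4063.
C_{B,max} = 0.4063×4.39 = 1.78 kmol/m³.

1.78 kmol/m³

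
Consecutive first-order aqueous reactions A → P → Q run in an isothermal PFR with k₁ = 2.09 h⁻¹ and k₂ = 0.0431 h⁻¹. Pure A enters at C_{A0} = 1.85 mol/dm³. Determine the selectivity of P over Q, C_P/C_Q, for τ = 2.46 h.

Solving the coupled first-order balances gives C_P(τ) = [k₁/(k₂−k₁)]·C_{A0}·(e^(−k₁τ) − e^(−k₂τ)).
e^(−k₁τ) = e^(−2.09×2.46) = e^(−5.141) = 0.005849; e^(−k₂τ) = e^(−0.1060) = 0.8994.
C_P = 2.09×1.85/(0.0431−2.09) × (0.005849−0.8994) = (-1.889)×(-0.8936) = 1.688 mol/dm³.
C_A = C_{A0}e^(−k₁τ) = 0.01082 mol/dm³, so C_Q = C_{A0}−C_A−C_P = 0.1513 mol/dm³; C_P/C_Q = 11.2.

11.2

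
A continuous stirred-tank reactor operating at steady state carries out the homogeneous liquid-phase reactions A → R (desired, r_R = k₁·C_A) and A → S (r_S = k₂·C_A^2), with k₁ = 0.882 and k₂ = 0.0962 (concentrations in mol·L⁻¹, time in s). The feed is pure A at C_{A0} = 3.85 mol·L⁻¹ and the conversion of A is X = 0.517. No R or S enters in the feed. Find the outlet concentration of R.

1.65 mol·L⁻¹

Exit C_A = C_{A0}(1−X) = 3.85×0.483 = 1.860 mol·L⁻¹.
In a CSTR the entire volume is at exit conditions, so r_R = 0.882×1.860 = 1.640 and r_S = 0.0962×1.860^2 = 0.3327.
Fraction of consumed A going to R: r_R/(r_R+r_S) = 0.8314.
C_R = 0.8314·C_{A0}·X = 0.8314×3.85×0.517 = 1.65 mol·L⁻¹.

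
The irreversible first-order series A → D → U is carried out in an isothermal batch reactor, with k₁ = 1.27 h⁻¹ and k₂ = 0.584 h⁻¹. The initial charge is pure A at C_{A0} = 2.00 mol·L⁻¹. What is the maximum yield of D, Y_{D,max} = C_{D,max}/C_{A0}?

Evaluating C_D at t_opt = ln(k₂/k₁)/(k₂−k₁) gives C_{D,max}/C_{A0} = (k₁/k₂)^[k₂/(k₂−k₁)].
= (1.27/0.584)^(0.584/(0.584−1.27)) = (2.175)^(-0.8513) = 0.5161.

0.516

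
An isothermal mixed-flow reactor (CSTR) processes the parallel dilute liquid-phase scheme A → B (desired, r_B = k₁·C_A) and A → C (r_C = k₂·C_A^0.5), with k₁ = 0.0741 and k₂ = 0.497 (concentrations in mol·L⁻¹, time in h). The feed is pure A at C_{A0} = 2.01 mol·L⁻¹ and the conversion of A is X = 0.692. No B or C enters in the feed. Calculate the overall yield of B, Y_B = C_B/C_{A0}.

Exit C_A = C_{A0}(1−X) = 2.01×0.308 = 0.6191 mol·L⁻¹.
Rates in a CSTR are evaluated at the outlet concentration: r_B = 0.0741×0.6191 = 0.04587, r_C = 0.497×0.6191^0.5 = 0.3910.
Fraction of consumed A going to B: r_B/(r_B+r_C) = 0.1050.
C_B = 0.1050·C_{A0}·X = 0.1050×2.01×0.692 = 0.146 mol·L⁻¹; Y_B = C_B/C_{A0} = 0.0727.

0.0727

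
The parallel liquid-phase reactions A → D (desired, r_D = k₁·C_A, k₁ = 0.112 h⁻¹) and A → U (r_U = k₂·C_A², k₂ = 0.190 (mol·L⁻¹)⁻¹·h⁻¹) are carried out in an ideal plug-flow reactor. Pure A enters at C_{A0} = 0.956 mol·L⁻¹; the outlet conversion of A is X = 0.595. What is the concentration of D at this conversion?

C_A = C_{A0}(1−X) = 0.3872 mol·L⁻¹.
Along a PFR/batch, dC_D/dC_A = −r_D/(r_D+r_U) = −k₁/(k₁+k₂·C_A).
Integrating from C_{A0} to C_A: C_D = (0.112/0.190)·ln[(0.112+0.190·0.956)/(0.112+0.190·0.387)] = 0.5895·ln(0.2936/0.1856) = 0.2705 mol·L⁻¹.

0.271 mol·L⁻¹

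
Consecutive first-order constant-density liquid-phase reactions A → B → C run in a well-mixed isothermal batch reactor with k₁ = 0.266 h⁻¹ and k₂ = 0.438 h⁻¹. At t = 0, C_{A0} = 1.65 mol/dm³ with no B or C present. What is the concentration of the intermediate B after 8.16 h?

Solving the coupled first-order balances gives C_B(t) = [k₁/(k₂−k₁)]·C_{A0}·(e^(−k₁t) − e^(−k₂t)).
e^(−k₁t) = e^(−0.266×8.16) = e^(−2.171) = 0.1141; e^(−k₂t) = e^(−3.574) = 0.02804.
C_B = 0.266×1.65/(0.438−0.266) × (0.1141−0.02804) = 2.552×0.08607 = 0.2196 mol/dm³.

0.220 mol/dm³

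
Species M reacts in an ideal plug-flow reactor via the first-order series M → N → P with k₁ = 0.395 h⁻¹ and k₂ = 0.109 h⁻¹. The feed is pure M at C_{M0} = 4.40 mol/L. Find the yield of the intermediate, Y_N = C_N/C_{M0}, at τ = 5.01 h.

The intermediate concentration in a first-order A→B→C sequence is C_N = k₁C_{M0}(e^(−k₁τ) − e^(−k₂τ))/(k₂−k₁).
e^(−k₁τ) = e^(−0.395×5.01) = e^(−1.979) = 0.1382; e^(−k₂τ) = e^(−0.5461) = 0.5792.
C_N = 0.395×4.40/(0.109−0.395) × (0.1382−0.5792) = (-6.077)×(-0.4410) = 2.680 mol/L.
Y_N = C_N/C_{M0} = 2.680/4.40 = 0.609.

0.609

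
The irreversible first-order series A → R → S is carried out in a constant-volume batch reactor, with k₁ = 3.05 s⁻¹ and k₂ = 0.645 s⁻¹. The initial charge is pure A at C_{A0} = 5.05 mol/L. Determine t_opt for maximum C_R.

0.646 s

The intermediate peaks when r₁ = r₂, i.e. k₁e^(−k₁t) = k₂e^(−k₂t), giving t_opt = ln(k₂/k₁)/(k₂−k₁).
= ln(0.645/3.05)/(0.645−3.05) = ln(0.2115)/-2.405 = -1.554/-2.405 = 0.646 s.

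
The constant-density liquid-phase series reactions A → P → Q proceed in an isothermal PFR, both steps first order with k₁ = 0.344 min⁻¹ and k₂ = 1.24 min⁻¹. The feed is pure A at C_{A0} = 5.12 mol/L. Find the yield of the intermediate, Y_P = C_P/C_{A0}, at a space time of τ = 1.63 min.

For first-order series with pure A initially, C_P(τ) = k₁C_{A0}/(k₂−k₁)·(e^(−k₁τ) − e^(−k₂τ)).
e^(−k₁τ) = e^(−0.344×1.63) = e^(−0.5607) = 0.5708; e^(−k₂τ) = e^(−2.021) = 0.1325.
C_P = 0.344×5.12/(1.24−0.344) × (0.5708−0.1325) = 1.966×0.4383 = 0.8616 mol/L.
Y_P = C_P/C_{A0} = 0.8616/5.12 = 0.168.

0.168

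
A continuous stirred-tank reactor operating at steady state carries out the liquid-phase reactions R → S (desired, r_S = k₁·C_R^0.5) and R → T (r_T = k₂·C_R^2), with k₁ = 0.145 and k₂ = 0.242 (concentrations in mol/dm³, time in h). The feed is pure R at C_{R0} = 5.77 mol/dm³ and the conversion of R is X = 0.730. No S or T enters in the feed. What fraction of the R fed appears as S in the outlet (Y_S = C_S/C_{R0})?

0.172

Exit C_R = C_{R0}(1−X) = 5.77×0.270 = 1.558 mol/dm³.
A CSTR operates uniformly at the exit composition, giving r_S = 0.1810 and r_T = 0.5873 (each k·C_R^n at C_R = 1.558).
Fraction of consumed R going to S: r_S/(r_S+r_T) = 0.2356.
C_S = 0.2356·C_{R0}·X = 0.2356×5.77×0.730 = 0.992 mol/dm³; Y_S = C_S/C_{R0} = 0.172.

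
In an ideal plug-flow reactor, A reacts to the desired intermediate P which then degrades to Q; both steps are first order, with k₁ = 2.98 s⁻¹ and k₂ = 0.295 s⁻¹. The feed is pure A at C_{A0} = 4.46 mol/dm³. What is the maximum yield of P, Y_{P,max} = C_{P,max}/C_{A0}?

For a first-order series the maximum intermediate yield is C_{P,max}/C_{A0} = (k₁/k₂)^[k₂/(k₂−k₁)].
= (2.98/0.295)^(0.295/(0.295−2.98)) = (10.10)^(-0.1099) = 0.7756.

0.776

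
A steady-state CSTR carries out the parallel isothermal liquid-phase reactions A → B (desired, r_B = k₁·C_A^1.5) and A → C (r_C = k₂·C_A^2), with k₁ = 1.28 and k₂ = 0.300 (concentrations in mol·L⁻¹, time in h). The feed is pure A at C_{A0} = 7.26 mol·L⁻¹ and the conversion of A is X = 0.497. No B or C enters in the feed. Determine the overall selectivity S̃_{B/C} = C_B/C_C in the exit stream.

Exit C_A = C_{A0}(1−X) = 7.26×0.503 = 3.652 mol·L⁻¹.
In a CSTR the entire volume is at exit conditions, so r_B = 1.28×3.652^1.5 = 8.932 and r_C = 0.300×3.652^2 = 4.001.
Overall selectivity = C_B/C_C = r_Bτ/(r_Cτ) = r_B/r_C = 2.23.

2.23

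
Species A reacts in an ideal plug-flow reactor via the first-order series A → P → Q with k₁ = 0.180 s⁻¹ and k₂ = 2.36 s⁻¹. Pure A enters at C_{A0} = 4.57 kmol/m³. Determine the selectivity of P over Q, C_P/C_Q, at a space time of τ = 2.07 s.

Solving the coupled first-order balances gives C_P(τ) = [k₁/(k₂−k₁)]·C_{A0}·(e^(−k₁τ) − e^(−k₂τ)).
e^(−k₁τ) = e^(−0.180×2.07) = e^(−0.3726) = 0.6889; e^(−k₂τ) = e^(−4.885) = 0.007558.
C_P = 0.180×4.57/(2.36−0.180) × (0.6889−0.007558) = 0.3773×0.6814 = 0.2571 kmol/m³.
C_A = C_{A0}e^(−k₁τ) = 3.148 kmol/m³, so C_Q = C_{A0}−C_A−C_P = 1.164 kmol/m³; C_P/C_Q = 0.221.

0.221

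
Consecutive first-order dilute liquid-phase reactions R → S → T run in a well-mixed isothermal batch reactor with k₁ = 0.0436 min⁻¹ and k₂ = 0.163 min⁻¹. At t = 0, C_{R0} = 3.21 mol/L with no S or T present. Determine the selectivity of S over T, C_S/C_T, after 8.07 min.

1.15

For first-order series with pure R initially, C_S(t) = k₁C_{R0}/(k₂−k₁)·(e^(−k₁t) − e^(−k₂t)).
e^(−k₁t) = e^(−0.0436×8.07) = e^(−0.3519) = 0.7034; e^(−k₂t) = e^(−1.315) = 0.2684.
C_S = 0.0436×3.21/(0.163−0.0436) × (0.7034−0.2684) = 1.172×0.4350 = 0.5099 mol/L.
C_R = C_{R0}e^(−k₁t) = 2.258 mol/L, so C_T = C_{R0}−C_R−C_S = 0.4422 mol/L; C_S/C_T = 1.15.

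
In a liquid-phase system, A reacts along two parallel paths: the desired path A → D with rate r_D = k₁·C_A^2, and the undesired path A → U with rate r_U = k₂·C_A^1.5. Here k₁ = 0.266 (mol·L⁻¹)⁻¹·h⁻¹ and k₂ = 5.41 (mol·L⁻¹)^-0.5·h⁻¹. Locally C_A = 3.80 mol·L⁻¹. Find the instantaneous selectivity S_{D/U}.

0.0958

S_{D/U} = r_D/r_U = (k₁·C_A^2)/(k₂·C_A^1.5) = (k₁/k₂)·C_A^0.5.
= (0.266×3.800^2) / (5.41×3.800^1.5) = 3.841/40.07 = 0.0958.
Since the desired path is higher order in A, keeping C_A high (PFR or concentrated feed) favours D.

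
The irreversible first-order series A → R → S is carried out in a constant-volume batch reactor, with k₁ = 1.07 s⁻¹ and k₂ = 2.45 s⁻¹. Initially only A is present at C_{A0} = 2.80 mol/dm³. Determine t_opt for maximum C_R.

For first-order series the maximum of C_R occurs at t_opt = ln(k₂/k₁)/(k₂−k₁).
= ln(2.45/1.07)/(2.45−1.07) = ln(2.290)/1.380 = 0.8284/1.380 = 0.600 s.

0.600 s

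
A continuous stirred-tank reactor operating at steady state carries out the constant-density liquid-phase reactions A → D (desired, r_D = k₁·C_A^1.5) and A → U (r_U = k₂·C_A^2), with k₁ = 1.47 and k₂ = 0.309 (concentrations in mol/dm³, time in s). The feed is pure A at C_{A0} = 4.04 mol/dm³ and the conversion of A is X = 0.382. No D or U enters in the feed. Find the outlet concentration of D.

1.16 mol/dm³

Exit C_A = C_{A0}(1−X) = 4.04×0.618 = 2.497 mol/dm³.
In a CSTR the entire volume is at exit conditions, so r_D = 1.47×2.497^1.5 = 5.799 and r_U = 0.309×2.497^2 = 1.926.
Fraction of consumed A going to D: r_D/(r_D+r_U) = 0.7507.
C_D = 0.7507·C_{A0}·X = 0.7507×4.04×0.382 = 1.16 mol/dm³.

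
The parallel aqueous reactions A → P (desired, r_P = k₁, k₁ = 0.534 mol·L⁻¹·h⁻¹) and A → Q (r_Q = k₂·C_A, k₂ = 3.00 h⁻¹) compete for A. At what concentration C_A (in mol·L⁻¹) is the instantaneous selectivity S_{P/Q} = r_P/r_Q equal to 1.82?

0.0978 mol·L⁻¹

S_{P/Q} = (k₁/k₂)·C_A⁻¹ ⇒ C_A = (S·k₂/k₁)^(-1).
= (1.82×3.00/0.534)^(-1) = (10.22)^(-1) = 0.0978 mol·L⁻¹.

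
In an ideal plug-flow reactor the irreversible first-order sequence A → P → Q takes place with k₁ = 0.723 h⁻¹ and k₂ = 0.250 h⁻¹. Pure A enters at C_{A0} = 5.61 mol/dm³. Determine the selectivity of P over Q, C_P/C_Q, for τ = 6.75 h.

0.376

For first-order series with pure A initially, C_P(τ) = k₁C_{A0}/(k₂−k₁)·(e^(−k₁τ) − e^(−k₂τ)).
e^(−k₁τ) = e^(−0.723×6.75) = e^(−4.880) = 0.007595; e^(−k₂τ) = e^(−1.688) = 0.1850.
C_P = 0.723×5.61/(0.250−0.723) × (0.007595−0.1850) = (-8.575)×(-0.1774) = 1.521 mol/dm³.
C_A = C_{A0}e^(−k₁τ) = 0.04261 mol/dm³, so C_Q = C_{A0}−C_A−C_P = 4.046 mol/dm³; C_P/C_Q = 0.376.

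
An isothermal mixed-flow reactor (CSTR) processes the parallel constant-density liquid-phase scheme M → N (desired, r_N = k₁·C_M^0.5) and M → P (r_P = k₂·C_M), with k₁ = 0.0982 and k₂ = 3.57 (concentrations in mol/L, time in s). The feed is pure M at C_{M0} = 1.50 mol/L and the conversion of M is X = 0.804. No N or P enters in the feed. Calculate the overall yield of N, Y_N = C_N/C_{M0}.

Exit C_M = C_{M0}(1−X) = 1.50×0.196 = 0.2940 mol/L.
A CSTR operates uniformly at the exit composition, giving r_N = 0.05325 and r_P = 1.050 (each k·C_M^n at C_M = 0.2940).
Fraction of consumed M going to N: r_N/(r_N+r_P) = 0.04828.
C_N = 0.04828·C_{M0}·X = 0.04828×1.50×0.804 = 0.0582 mol/L; Y_N = C_N/C_{M0} = 0.0388.

0.0388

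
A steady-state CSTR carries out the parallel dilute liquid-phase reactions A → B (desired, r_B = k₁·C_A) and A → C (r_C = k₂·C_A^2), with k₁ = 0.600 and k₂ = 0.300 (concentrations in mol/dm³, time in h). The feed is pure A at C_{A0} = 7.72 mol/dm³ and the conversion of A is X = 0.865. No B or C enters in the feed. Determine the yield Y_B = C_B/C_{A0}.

0.569

Exit C_A = C_{A0}(1−X) = 7.72×0.135 = 1.042 mol/dm³.
A CSTR operates uniformly at the exit composition, giving r_B = 0.6253 and r_C = 0.3259 (each k·C_A^n at C_A = 1.042).
Fraction of consumed A going to B: r_B/(r_B+r_C) = 0.6574.
C_B = 0.6574·C_{A0}·X = 0.6574×7.72×0.865 = 4.39 mol/dm³; Y_B = C_B/C_{A0} = 0.569.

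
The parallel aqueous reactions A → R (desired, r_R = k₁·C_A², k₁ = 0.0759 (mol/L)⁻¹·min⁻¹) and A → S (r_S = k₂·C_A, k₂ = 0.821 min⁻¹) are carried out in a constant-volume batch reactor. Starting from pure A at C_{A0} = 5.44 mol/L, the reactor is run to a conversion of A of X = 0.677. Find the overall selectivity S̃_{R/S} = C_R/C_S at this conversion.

C_A = C_{A0}(1−X) = 1.757 mol/L.
Along a PFR/batch, dC_S/dC_A = −r_S/(r_R+r_S) = −k₂/(k₂+k₁·C_A).
Integrating from C_{A0} to C_A: C_S = (0.821/0.0759)·ln[(0.821+0.0759·5.44)/(0.821+0.0759·1.76)] = 10.82·ln(1.234/0.9544) = 2.779 mol/L.
Then C_R = (C_{A0}−C_A) − C_S = 3.683 − 2.779 = 0.9042 mol/L.
S̃_{R/S} = C_R/C_S = 0.9042/2.779 = 0.325.

0.325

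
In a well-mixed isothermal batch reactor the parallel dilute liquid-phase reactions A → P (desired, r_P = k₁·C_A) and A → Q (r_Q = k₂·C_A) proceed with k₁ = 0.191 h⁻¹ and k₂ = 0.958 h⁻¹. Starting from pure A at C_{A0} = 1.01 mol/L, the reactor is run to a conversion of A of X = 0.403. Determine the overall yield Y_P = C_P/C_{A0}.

0.0670

C_A = C_{A0}(1−X) = 0.6030 mol/L.
Both paths are first order in A, so the instantaneous fraction to P is constant: dC_P/d(−C_A) = k₁/(k₁+k₂) = 0.1662.
C_P = 0.1662·(C_{A0}−C_A) = 0.1662×0.4070 = 0.0677 mol/L.
Y_P = C_P/C_{A0} = 0.06766/1.01 = 0.0670.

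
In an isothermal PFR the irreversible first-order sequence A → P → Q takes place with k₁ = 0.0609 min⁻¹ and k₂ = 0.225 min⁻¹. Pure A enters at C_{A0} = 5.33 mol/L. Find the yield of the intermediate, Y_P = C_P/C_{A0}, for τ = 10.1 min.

0.162

Solving the coupled first-order balances gives C_P(τ) = [k₁/(k₂−k₁)]·C_{A0}·(e^(−k₁τ) − e^(−k₂τ)).
e^(−k₁τ) = e^(−0.0609×10.1) = e^(−0.6151) = 0.5406; e^(−k₂τ) = e^(−2.272) = 0.1031.
C_P = 0.0609×5.33/(0.225−0.0609) × (0.5406−0.1031) = 1.978×0.4375 = 0.8655 mol/L.
Y_P = C_P/C_{A0} = 0.8655/5.33 = 0.162.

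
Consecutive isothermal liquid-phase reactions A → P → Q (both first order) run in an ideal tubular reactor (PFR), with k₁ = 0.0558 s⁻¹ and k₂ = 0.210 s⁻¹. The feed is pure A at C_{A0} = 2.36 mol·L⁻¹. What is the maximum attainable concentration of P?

Evaluating C_P at τ_opt = ln(k₂/k₁)/(k₂−k₁) gives C_{P,max}/C_{A0} = (k₁/k₂)^[k₂/(k₂−k₁)].
= (0.0558/0.210)^(0.210/(0.210−0.0558)) = (0.2657)^(1.362) = 0.1645.
C_{P,max} = 0.1645×2.36 = 0.388 mol·L⁻¹.

0.388 mol·L⁻¹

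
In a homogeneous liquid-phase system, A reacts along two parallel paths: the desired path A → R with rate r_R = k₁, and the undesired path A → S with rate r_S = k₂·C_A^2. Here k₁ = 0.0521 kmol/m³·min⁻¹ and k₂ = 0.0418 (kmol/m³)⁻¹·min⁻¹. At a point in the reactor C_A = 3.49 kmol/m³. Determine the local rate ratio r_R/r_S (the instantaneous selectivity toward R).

0.102

S_{R/S} = r_R/r_S = (k₁)/(k₂·C_A^2) = (k₁/k₂)·C_A^-2.
= (0.0521) / (0.0418×3.490^2) = 0.05210/0.5091 = 0.102.
The undesired path is higher order in A, so low C_A (CSTR or dilute feed) favours R.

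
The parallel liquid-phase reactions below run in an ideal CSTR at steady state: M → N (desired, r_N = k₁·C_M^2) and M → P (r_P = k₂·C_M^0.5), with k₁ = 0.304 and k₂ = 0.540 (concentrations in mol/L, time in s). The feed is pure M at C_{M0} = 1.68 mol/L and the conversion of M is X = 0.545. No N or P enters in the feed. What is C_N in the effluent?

0.250 mol/L

Exit C_M = C_{M0}(1−X) = 1.68×0.455 = 0.7644 mol/L.
Rates in a CSTR are evaluated at the outlet concentration: r_N = 0.304×0.7644^2 = 0.1776, r_P = 0.540×0.7644^0.5 = 0.4721.
Fraction of consumed M going to N: r_N/(r_N+r_P) = 0.2734.
C_N = 0.2734·C_{M0}·X = 0.2734×1.68×0.545 = 0.250 mol/L.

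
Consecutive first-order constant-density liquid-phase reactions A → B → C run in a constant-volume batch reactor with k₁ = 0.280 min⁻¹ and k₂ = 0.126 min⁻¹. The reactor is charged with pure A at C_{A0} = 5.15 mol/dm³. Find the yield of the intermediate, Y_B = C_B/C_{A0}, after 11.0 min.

The intermediate concentration in a first-order A→B→C sequence is C_B = k₁C_{A0}(e^(−k₁t) − e^(−k₂t))/(k₂−k₁).
e^(−k₁t) = e^(−0.280×11.0) = e^(−3.080) = 0.04596; e^(−k₂t) = e^(−1.386) = 0.2501.
C_B = 0.280×5.15/(0.126−0.280) × (0.04596−0.2501) = (-9.364)×(-0.2041) = 1.911 mol/dm³.
Y_B = C_B/C_{A0} = 1.911/5.15 = 0.371.

0.371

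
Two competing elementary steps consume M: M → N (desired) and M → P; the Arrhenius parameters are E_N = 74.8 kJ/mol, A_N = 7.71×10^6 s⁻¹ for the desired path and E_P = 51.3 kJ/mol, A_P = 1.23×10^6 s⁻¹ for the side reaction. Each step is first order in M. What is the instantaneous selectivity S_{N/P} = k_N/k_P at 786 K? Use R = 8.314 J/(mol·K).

Since both paths have the same order in M, the concentration cancels and S_{N/P} = k_N/k_P = (A_N/A_P)·exp[(E_P−E_N)/(RT)].
(E_P−E_N)/(RT) = (51.3−74.8)×10³/(8.314×786) = -23500/6535 = -3.596.
k_N/k_P = (7.71×10^6/1.23×10^6)·exp(-3.596) = 6.268 × 0.02743 = 0.172.
Since E_N > E_P, raising the temperature improves selectivity toward N.

0.172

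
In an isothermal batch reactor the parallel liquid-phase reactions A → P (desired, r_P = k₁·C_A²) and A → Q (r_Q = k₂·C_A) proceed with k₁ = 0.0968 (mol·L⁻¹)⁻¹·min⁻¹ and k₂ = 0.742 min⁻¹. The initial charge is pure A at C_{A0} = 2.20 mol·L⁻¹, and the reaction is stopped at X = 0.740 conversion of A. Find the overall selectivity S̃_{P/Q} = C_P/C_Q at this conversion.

0.178

C_A = C_{A0}(1−X) = 0.5720 mol·L⁻¹.
Along a PFR/batch, dC_Q/dC_A = −r_Q/(r_P+r_Q) = −k₂/(k₂+k₁·C_A).
Integrating from C_{A0} to C_A: C_Q = (0.742/0.0968)·ln[(0.742+0.0968·2.20)/(0.742+0.0968·0.572)] = 7.665·ln(0.9550/0.7974) = 1.382 mol·L⁻¹.
Then C_P = (C_{A0}−C_A) − C_Q = 1.628 − 1.382 = 0.2456 mol·L⁻¹.
S̃_{P/Q} = C_P/C_Q = 0.2456/1.382 = 0.178.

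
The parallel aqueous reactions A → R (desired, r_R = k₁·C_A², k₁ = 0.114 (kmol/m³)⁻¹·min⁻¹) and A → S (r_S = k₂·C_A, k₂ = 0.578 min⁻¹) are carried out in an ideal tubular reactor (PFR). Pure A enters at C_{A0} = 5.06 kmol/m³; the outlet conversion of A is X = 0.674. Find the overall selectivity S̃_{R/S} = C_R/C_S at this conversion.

C_A = C_{A0}(1−X) = 1.650 kmol/m³.
Along a PFR/batch, dC_S/dC_A = −r_S/(r_R+r_S) = −k₂/(k₂+k₁·C_A).
Integrating from C_{A0} to C_A: C_S = (0.578/0.114)·ln[(0.578+0.114·5.06)/(0.578+0.114·1.65)] = 5.070·ln(1.155/0.7660) = 2.081 kmol/m³.
Then C_R = (C_{A0}−C_A) − C_S = 3.410 − 2.081 = 1.329 kmol/m³.
S̃_{R/S} = C_R/C_S = 1.329/2.081 = 0.639.

0.639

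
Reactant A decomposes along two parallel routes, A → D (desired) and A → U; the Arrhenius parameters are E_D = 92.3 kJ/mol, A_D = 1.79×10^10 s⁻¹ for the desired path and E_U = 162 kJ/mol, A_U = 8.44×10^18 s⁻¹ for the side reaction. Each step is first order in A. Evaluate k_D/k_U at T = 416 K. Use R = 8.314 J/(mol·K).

Since both paths have the same order in A, the concentration cancels and S_{D/U} = k_D/k_U = (A_D/A_U)·exp[(E_U−E_D)/(RT)].
(E_U−E_D)/(RT) = (162−92.3)×10³/(8.314×416) = 69700/3459 = 20.15.
k_D/k_U = (1.79×10^10/8.44×10^18)·exp(20.15) = 2.121×10^-9 × 5.651×10^8 = 1.20.

1.20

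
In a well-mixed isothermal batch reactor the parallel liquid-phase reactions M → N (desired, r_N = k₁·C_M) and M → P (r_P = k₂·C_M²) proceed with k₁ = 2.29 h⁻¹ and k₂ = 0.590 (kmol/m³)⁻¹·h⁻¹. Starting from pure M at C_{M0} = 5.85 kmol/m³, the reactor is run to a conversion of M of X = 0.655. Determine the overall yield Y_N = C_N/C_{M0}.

C_M = C_{M0}(1−X) = 2.018 kmol/m³.
Along a PFR/batch, dC_N/dC_M = −r_N/(r_N+r_P) = −k₁/(k₁+k₂·C_M).
Integrating from C_{M0} to C_M: C_N = (2.29/0.590)·ln[(2.29+0.590·5.85)/(2.29+0.590·2.02)] = 3.881·ln(5.742/3.481) = 1.942 kmol/m³.
Y_N = C_N/C_{M0} = 1.942/5.85 = 0.332.

0.332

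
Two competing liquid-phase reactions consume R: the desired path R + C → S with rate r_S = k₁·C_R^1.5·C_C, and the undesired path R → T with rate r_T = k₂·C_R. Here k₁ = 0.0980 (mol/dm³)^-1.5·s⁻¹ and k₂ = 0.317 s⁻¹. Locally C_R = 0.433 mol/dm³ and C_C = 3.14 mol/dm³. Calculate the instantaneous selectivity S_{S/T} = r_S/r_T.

0.639

S_{S/T} = r_S/r_T = (k₁·C_R^1.5·C_C)/(k₂·C_R) = (k₁/k₂)·C_R^0.5·C_C.
= (0.0980×0.4330^1.5×3.140) / (0.317×0.4330) = 0.08768/0.1373 = 0.639.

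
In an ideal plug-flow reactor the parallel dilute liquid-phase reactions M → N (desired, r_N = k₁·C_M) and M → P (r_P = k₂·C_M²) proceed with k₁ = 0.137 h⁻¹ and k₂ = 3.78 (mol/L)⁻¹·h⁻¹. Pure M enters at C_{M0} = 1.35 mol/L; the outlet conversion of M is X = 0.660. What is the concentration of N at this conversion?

C_M = C_{M0}(1−X) = 0.4590 mol/L.
Along a PFR/batch, dC_N/dC_M = −r_N/(r_N+r_P) = −k₁/(k₁+k₂·C_M).
Integrating from C_{M0} to C_M: C_N = (0.137/3.78)·ln[(0.137+3.78·1.35)/(0.137+3.78·0.459)] = 0.03624·ln(5.240/1.872) = 0.03731 mol/L.

0.0373 mol/L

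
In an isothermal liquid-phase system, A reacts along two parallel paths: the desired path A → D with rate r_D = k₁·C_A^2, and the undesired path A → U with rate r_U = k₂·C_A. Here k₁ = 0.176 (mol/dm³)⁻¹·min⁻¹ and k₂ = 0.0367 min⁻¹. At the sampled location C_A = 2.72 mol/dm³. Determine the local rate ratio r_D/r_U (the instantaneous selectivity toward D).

13.0

S_{D/U} = r_D/r_U = (k₁·C_A^2)/(k₂·C_A) = (k₁/k₂)·C_A.
= (0.176×2.720^2) / (0.0367×2.720) = 1.302/0.09982 = 13.0.
Since the desired path is higher order in A, keeping C_A high (PFR or concentrated feed) favours D.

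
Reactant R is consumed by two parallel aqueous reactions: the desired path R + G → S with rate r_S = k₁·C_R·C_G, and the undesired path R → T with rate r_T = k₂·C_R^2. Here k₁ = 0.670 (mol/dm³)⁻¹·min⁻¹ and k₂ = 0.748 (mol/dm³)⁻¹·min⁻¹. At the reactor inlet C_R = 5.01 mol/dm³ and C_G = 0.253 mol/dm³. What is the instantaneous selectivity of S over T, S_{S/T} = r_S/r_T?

0.0452

S_{S/T} = r_S/r_T = (k₁·C_R·C_G)/(k₂·C_R^2) = (k₁/k₂)·C_R⁻¹·C_G.
= (0.670×5.010×0.2530) / (0.748×5.010^2) = 0.8492/18.77 = 0.0452.
The undesired path is higher order in R, so low C_R (CSTR or dilute feed) favours S.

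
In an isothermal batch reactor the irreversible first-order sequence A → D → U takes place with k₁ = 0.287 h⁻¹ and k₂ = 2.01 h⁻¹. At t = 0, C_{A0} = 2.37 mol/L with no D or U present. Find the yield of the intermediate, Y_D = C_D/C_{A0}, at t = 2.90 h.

Solving the coupled first-order balances gives C_D(t) = [k₁/(k₂−k₁)]·C_{A0}·(e^(−k₁t) − e^(−k₂t)).
e^(−k₁t) = e^(−0.287×2.90) = e^(−0.8323) = 0.4350; e^(−k₂t) = e^(−5.829) = 0.002941.
C_D = 0.287×2.37/(2.01−0.287) × (0.4350−0.002941) = 0.3948×0.4321 = 0.1706 mol/L.
Y_D = C_D/C_{A0} = 0.1706/2.37 = 0.0720.

0.0720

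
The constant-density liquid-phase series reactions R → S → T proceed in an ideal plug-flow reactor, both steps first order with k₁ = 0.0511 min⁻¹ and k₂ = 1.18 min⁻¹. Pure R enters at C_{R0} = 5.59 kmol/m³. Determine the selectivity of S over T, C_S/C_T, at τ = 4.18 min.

The intermediate concentration in a first-order A→B→C sequence is C_S = k₁C_{R0}(e^(−k₁τ) − e^(−k₂τ))/(k₂−k₁).
e^(−k₁τ) = e^(−0.0511×4.18) = e^(−0.2136) = 0.8077; e^(−k₂τ) = e^(−4.932) = 0.007209.
C_S = 0.0511×5.59/(1.18−0.0511) × (0.8077−0.007209) = 0.2530×0.8005 = 0.2025 kmol/m³.
C_R = C_{R0}e^(−k₁τ) = 4.515 kmol/m³, so C_T = C_{R0}−C_R−C_S = 0.8726 kmol/m³; C_S/C_T = 0.232.

0.232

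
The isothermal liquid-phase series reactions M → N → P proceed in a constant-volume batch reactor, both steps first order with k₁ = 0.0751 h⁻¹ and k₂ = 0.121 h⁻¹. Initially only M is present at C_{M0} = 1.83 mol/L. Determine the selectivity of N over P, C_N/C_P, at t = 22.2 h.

0.322

The intermediate concentration in a first-order A→B→C sequence is C_N = k₁C_{M0}(e^(−k₁t) − e^(−k₂t))/(k₂−k₁).
e^(−k₁t) = e^(−0.0751×22.2) = e^(−1.667) = 0.1888; e^(−k₂t) = e^(−2.686) = 0.06814.
C_N = 0.0751×1.83/(0.121−0.0751) × (0.1888−0.06814) = 2.994×0.1206 = 0.3612 mol/L.
C_M = C_{M0}e^(−k₁t) = 0.3455 mol/L, so C_P = C_{M0}−C_M−C_N = 1.123 mol/L; C_N/C_P = 0.322.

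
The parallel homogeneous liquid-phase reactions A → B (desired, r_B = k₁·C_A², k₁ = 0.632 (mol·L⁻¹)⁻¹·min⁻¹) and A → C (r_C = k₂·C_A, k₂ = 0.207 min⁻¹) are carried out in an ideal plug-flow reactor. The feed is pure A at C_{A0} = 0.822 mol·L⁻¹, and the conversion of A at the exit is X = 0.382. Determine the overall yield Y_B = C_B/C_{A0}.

C_A = C_{A0}(1−X) = 0.5080 mol·L⁻¹.
Along a PFR/batch, dC_C/dC_A = −r_C/(r_B+r_C) = −k₂/(k₂+k₁·C_A).
Integrating from C_{A0} to C_A: C_C = (0.207/0.632)·ln[(0.207+0.632·0.822)/(0.207+0.632·0.508)] = 0.3275·ln(0.7265/0.5281) = 0.1045 mol·L⁻¹.
Then C_B = (C_{A0}−C_A) − C_C = 0.3140 − 0.1045 = 0.2095 mol·L⁻¹.
Y_B = C_B/C_{A0} = 0.2095/0.822 = 0.255.

0.255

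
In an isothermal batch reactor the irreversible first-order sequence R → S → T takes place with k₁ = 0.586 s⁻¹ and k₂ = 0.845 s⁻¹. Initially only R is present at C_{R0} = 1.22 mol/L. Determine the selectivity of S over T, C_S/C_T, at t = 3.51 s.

0.247

The intermediate concentration in a first-order A→B→C sequence is C_S = k₁C_{R0}(e^(−k₁t) − e^(−k₂t))/(k₂−k₁).
e^(−k₁t) = e^(−0.586×3.51) = e^(−2.057) = 0.1279; e^(−k₂t) = e^(−2.966) = 0.05151.
C_S = 0.586×1.22/(0.845−0.586) × (0.1279−0.05151) = 2.760×0.07634 = 0.2107 mol/L.
C_R = C_{R0}e^(−k₁t) = 0.1560 mol/L, so C_T = C_{R0}−C_R−C_S = 0.8533 mol/L; C_S/C_T = 0.247.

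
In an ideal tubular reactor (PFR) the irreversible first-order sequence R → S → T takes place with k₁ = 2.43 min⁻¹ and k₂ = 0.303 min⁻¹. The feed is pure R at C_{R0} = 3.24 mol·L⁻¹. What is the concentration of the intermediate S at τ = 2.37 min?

1.79 mol·L⁻¹

The intermediate concentration in a first-order A→B→C sequence is C_S = k₁C_{R0}(e^(−k₁τ) − e^(−k₂τ))/(k₂−k₁).
e^(−k₁τ) = e^(−2.43×2.37) = e^(−5.759) = 0.003154; e^(−k₂τ) = e^(−0.7181) = 0.4877.
C_S = 2.43×3.24/(0.303−2.43) × (0.003154−0.4877) = (-3.702)×(-0.4845) = 1.793 mol·L⁻¹.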